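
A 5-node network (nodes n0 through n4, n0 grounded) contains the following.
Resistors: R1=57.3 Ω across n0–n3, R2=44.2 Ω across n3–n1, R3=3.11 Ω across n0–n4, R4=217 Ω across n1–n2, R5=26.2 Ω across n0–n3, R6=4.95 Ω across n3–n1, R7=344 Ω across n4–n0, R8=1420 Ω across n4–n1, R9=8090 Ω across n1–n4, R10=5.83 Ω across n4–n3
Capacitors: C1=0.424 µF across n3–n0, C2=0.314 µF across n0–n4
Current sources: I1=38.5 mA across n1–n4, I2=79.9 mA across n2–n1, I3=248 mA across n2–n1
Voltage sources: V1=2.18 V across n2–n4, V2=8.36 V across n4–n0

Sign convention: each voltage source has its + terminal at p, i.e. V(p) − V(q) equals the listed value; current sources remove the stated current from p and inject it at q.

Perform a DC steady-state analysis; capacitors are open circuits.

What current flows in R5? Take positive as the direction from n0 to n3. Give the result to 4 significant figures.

Apply KCL at each of the 4 non-ground nodes and solve the resulting linear system.
Node n1: branches {R2, I1, R4, I2, R6, I3, R8, R9} → V_1 = 8.936
Node n2: branches {R4, I2, I3, V1} → V_2 = 10.54
Node n3: branches {R1, C1, R2, R5, R6, R10} → V_3 = 7.617
Node n4: branches {R3, I1, C2, R7, R8, R9, R10, V1, V2} → V_4 = 8.360
Source currents: i(V1)=-0.3353, i(V2)=-3.136

-0.2907 A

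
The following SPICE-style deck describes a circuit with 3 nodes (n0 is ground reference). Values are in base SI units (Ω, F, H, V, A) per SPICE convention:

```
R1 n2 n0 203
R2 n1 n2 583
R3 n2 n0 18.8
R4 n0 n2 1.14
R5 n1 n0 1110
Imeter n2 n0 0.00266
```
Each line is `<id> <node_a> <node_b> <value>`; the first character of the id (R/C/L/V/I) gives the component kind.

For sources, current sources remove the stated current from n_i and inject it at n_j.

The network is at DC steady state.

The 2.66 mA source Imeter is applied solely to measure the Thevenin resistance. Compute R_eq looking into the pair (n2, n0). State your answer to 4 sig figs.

R_eq = 1.068 Ω

Apply KCL at each of the 2 non-ground nodes and solve the resulting linear system.
Node n1: branches {R2, R5} → V_1 = -0.001863
Node n2: branches {R1, R2, R3, R4, Imeter} → V_2 = -0.002842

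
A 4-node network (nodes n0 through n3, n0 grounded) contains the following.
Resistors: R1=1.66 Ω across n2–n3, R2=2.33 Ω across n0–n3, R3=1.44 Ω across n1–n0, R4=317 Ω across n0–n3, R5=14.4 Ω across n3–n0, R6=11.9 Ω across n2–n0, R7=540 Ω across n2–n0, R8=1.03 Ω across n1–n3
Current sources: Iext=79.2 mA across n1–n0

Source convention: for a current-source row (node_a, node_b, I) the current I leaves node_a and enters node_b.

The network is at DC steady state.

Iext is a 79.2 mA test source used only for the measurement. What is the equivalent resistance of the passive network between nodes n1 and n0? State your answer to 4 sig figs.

R_eq = 0.9467 Ω

MNA unknowns: 3 node voltages V₁..V_3
R1: Y=0.6024 on G[2,3]
R2: Y=0.4292 on G[0,3]
R3: Y=0.6944 on G[1,0]
R4: Y=0.003155 on G[0,3]
R5: Y=0.06944 on G[3,0]
R6: Y=0.08403 on G[2,0]
R7: Y=0.001852 on G[2,0]
R8: Y=0.9709 on G[1,3]
Iext: z[1]−=0.0792, z[0]+=0.0792
solve → V1=-0.07498, V2=-0.04116, V3=-0.04703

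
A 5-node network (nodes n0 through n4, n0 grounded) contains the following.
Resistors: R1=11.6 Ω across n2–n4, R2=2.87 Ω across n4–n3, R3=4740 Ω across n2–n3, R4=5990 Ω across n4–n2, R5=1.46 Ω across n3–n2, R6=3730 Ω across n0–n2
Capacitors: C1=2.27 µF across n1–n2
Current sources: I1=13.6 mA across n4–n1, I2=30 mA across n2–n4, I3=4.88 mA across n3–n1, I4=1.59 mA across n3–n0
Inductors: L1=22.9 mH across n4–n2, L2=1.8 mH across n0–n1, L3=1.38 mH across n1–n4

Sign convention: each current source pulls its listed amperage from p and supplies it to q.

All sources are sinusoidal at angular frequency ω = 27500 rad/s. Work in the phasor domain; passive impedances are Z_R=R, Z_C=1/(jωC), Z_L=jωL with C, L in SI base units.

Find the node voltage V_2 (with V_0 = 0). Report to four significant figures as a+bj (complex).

Apply KCL at each of the 4 non-ground nodes and solve the resulting linear system.
Node n1: branches {C1, I1, I3, L2, L3} → V_1 = 0.006334-0.07873j
Node n2: branches {R1, C1, L1, I2, R3, R4, R5, R6} → V_2 = 0.001824+0.4773j
Node n3: branches {R2, R3, I3, R5, I4} → V_3 = -0.004880+0.4771j
Node n4: branches {R1, I1, R2, L1, I2, R4, L3} → V_4 = 0.0005055+0.4768j

0.001824+0.4773j V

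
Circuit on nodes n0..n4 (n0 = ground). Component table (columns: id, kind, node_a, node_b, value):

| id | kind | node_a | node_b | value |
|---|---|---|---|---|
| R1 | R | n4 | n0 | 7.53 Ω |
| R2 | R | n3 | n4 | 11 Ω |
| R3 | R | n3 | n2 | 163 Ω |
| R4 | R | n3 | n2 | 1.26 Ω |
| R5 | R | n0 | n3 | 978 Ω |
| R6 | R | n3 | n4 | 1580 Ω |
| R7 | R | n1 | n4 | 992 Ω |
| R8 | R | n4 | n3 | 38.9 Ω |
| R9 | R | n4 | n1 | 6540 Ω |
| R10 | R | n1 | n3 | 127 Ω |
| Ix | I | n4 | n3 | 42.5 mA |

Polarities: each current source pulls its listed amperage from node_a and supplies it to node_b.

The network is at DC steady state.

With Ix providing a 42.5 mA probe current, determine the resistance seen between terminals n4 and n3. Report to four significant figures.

Apply KCL at each of the 4 non-ground nodes and solve the resulting linear system.
Node n1: branches {R7, R9, R10} → V_1 = 0.3078
Node n2: branches {R3, R4} → V_2 = 0.3536
Node n3: branches {R2, R3, R4, R5, R6, R8, R10, Ix} → V_3 = 0.3536
Node n4: branches {R1, R2, R6, R7, R8, R9, Ix} → V_4 = -0.002722

R_eq = 8.384 Ω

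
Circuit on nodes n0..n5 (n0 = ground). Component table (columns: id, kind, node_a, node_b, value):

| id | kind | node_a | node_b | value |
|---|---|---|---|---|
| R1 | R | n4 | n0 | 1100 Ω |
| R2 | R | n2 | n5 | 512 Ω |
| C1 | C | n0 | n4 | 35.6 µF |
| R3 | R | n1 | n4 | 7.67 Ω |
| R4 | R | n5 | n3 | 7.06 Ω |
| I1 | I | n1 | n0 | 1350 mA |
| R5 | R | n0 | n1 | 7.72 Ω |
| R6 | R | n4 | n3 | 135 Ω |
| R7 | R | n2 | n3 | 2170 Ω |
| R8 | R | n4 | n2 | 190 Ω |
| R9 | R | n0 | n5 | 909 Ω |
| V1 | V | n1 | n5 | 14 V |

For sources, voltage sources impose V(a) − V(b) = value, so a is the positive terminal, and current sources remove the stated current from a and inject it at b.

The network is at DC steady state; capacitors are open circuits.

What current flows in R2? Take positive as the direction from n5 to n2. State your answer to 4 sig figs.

-0.01775 A

Element admittances at DC:
  Y(R1) = 0.0009091 S between n4,n0
  Y(R2) = 0.001953 S between n2,n5
  Y(C1) = 0.000 S between n0,n4
  Y(R3) = 0.1304 S between n1,n4
  Y(R4) = 0.1416 S between n5,n3
  I1: injects 1.35 A into n0 (from n1)
  Y(R5) = 0.1295 S between n0,n1
  Y(R6) = 0.007407 S between n4,n3
  Y(R7) = 0.0004608 S between n2,n3
  Y(R8) = 0.005263 S between n4,n2
  Y(R9) = 0.001100 S between n0,n5
  V1: constraint V(n1)−V(n5) = 14
Assemble and solve the 6×6 MNA system:
  V(n1)=-10.14  V(n2)=-15.05  V(n3)=-23.46  V(n4)=-10.94  V(n5)=-24.14
  i(V1)=-0.1409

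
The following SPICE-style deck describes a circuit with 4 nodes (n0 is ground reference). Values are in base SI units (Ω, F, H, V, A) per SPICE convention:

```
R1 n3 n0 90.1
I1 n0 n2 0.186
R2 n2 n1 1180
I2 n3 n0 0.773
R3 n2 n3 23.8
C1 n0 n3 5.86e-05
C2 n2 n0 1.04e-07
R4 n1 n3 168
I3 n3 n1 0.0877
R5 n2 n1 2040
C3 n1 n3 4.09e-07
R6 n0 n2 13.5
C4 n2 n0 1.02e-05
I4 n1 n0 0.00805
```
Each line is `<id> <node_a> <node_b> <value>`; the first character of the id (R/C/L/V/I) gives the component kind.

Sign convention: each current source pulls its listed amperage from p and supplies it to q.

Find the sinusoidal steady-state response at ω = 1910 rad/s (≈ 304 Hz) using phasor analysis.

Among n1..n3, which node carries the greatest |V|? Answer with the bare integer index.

MNA unknowns: 3 node voltages V₁..V_3
R1: Y=0.01110+0.000j on G[3,0]
I1: z[0]−=0.186, z[2]+=0.186
R2: Y=0.0008475+0.000j on G[2,1]
I2: z[3]−=0.773, z[0]+=0.773
R3: Y=0.04202+0.000j on G[2,3]
C1: Y=0.000+0.1119j on G[0,3]
C2: Y=0.000+0.0001986j on G[2,0]
R4: Y=0.005952+0.000j on G[1,3]
I3: z[3]−=0.0877, z[1]+=0.0877
R5: Y=0.0004902+0.000j on G[2,1]
C3: Y=0.000+0.0007812j on G[1,3]
R6: Y=0.07407+0.000j on G[0,2]
C4: Y=0.000+0.01948j on G[2,0]
I4: z[1]−=0.00805, z[0]+=0.00805
solve → V1=9.318+3.731j, V2=1.282+1.846j, V3=-2.007+5.641j

1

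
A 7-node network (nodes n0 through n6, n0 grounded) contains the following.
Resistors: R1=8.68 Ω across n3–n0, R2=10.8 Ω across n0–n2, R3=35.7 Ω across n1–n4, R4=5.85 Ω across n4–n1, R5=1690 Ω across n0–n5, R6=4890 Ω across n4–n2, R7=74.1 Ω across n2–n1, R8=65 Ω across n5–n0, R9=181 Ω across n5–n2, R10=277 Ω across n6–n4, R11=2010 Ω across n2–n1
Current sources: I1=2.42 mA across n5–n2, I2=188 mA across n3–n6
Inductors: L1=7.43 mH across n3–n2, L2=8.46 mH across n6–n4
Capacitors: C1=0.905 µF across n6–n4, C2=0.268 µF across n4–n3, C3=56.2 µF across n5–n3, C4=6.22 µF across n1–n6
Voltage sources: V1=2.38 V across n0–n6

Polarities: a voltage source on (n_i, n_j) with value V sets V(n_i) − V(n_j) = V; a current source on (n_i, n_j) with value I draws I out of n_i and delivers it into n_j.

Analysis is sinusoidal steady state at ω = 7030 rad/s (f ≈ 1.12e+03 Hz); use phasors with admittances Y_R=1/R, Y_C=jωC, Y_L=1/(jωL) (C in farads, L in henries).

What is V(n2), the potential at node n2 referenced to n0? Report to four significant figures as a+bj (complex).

-0.3340+0.08867j V

Element admittances at ω=7030 rad/s:
  Y(R1) = 0.1152+0.000j S between n3,n0
  Y(R2) = 0.09259+0.000j S between n0,n2
  I1: injects 0.00242 A into n2 (from n5)
  Y(R3) = 0.02801+0.000j S between n1,n4
  Y(R4) = 0.1709+0.000j S between n4,n1
  Y(L1) = 0.000-0.01915j S between n3,n2
  Y(R5) = 0.0005917+0.000j S between n0,n5
  Y(R6) = 0.0002045+0.000j S between n4,n2
  Y(R7) = 0.01350+0.000j S between n2,n1
  Y(C1) = 0.000+0.006362j S between n6,n4
  Y(R8) = 0.01538+0.000j S between n5,n0
  Y(C2) = 0.000+0.001884j S between n4,n3
  Y(R9) = 0.005525+0.000j S between n5,n2
  Y(C3) = 0.000+0.3951j S between n5,n3
  Y(L2) = 0.000-0.01681j S between n6,n4
  I2: injects 0.188 A into n6 (from n3)
  Y(R10) = 0.003610+0.000j S between n6,n4
  Y(C4) = 0.000+0.04373j S between n1,n6
  Y(R11) = 0.0004975+0.000j S between n2,n1
  V1: constraint V(n0)−V(n6) = 2.38
Assemble and solve the 7×7 MNA system:
  V(n1)=-1.977-0.6176j  V(n2)=-0.3340+0.08867j  V(n3)=-1.370-0.1397j  V(n4)=-1.956-0.5787j  V(n5)=-1.358-0.2028j  V(n6)=-2.380+0.000j
  i(V1)=-0.2105-0.01112j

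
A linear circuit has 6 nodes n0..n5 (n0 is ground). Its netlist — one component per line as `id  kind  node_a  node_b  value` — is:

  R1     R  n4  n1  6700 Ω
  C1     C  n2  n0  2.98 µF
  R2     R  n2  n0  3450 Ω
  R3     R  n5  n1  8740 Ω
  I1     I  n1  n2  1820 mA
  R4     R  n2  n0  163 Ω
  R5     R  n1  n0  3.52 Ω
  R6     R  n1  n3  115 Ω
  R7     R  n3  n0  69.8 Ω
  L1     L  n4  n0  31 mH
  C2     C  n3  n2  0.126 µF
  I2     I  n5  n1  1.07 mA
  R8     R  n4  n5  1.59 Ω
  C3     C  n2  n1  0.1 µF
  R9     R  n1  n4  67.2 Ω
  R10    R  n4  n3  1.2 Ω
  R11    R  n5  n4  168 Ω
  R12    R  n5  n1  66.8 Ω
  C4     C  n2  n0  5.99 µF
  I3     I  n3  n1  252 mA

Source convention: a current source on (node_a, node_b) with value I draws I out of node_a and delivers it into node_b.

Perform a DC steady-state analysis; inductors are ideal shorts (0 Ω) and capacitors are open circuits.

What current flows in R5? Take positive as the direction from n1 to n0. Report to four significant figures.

Apply KCL at each of the 5 non-ground nodes and solve the resulting linear system.
Node n1: branches {R1, R3, I1, R5, R6, I2, C3, R9, R12, I3} → V_1 = -4.867
Node n2: branches {C1, R2, I1, R4, C2, C3, C4} → V_2 = 283.3
Node n3: branches {R6, R7, C2, R10, I3} → V_3 = -0.3437
Node n4: branches {R1, L1, R8, R9, R10, R11} → V_4 = 0.000
Node n5: branches {R3, I2, R8, R11, R12} → V_5 = -0.1146
Source currents: i(L1)=-0.4323

-1.383 A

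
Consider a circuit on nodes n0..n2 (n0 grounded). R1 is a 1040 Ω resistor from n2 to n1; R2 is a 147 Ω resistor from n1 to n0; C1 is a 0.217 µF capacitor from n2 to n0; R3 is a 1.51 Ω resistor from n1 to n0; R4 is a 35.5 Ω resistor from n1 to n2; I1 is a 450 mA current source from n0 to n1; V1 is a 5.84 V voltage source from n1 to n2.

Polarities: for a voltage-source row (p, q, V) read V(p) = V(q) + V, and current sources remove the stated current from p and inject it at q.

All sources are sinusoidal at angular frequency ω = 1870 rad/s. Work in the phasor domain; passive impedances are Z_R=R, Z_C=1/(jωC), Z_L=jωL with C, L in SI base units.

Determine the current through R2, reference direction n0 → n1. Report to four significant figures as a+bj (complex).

-0.004575-2.132e-05j A

Element admittances at ω=1870 rad/s:
  Y(R1) = 0.0009615+0.000j S between n2,n1
  Y(R2) = 0.006803+0.000j S between n1,n0
  Y(C1) = 0.000+0.0004058j S between n2,n0
  Y(R3) = 0.6623+0.000j S between n1,n0
  Y(R4) = 0.02817+0.000j S between n1,n2
  I1: injects 0.45 A into n1 (from n0)
  V1: constraint V(n1)−V(n2) = 5.84
Assemble and solve the 3×3 MNA system:
  V(n1)=0.6726+0.003134j  V(n2)=-5.167+0.003134j
  i(V1)=-0.1701-0.002097j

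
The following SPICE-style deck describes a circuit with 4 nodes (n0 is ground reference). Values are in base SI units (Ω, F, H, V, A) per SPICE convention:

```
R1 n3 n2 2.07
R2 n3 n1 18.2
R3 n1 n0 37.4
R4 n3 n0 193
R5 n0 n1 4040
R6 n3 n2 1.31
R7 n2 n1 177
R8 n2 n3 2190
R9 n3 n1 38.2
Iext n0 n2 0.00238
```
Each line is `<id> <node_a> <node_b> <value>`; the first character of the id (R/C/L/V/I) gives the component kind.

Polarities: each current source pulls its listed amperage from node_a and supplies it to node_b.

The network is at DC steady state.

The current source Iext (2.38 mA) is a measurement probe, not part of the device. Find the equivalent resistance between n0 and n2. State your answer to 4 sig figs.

Apply KCL at each of the 3 non-ground nodes and solve the resulting linear system.
Node n1: branches {R2, R3, R5, R7, R9} → V_1 = 0.07048
Node n2: branches {R1, R6, R7, R8, Iext} → V_2 = 0.09408
Node n3: branches {R1, R2, R4, R6, R8, R9} → V_3 = 0.09228

R_eq = 39.53 Ω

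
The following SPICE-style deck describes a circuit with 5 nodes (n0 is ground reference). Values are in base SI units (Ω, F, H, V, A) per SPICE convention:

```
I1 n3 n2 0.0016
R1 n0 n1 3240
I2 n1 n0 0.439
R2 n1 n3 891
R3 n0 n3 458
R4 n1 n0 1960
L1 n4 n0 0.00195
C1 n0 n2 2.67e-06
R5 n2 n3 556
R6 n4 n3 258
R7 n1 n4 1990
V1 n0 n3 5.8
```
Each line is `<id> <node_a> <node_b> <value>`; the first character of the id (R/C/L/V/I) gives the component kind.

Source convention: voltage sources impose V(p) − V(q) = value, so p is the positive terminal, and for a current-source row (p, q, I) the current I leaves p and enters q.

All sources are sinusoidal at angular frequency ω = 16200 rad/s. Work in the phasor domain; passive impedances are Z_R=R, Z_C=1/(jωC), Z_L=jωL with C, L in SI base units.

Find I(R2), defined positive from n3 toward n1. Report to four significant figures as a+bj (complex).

Element admittances at ω=16200 rad/s:
  I1: injects 0.0016 A into n2 (from n3)
  Y(R1) = 0.0003086+0.000j S between n0,n1
  I2: injects 0.439 A into n0 (from n1)
  Y(R2) = 0.001122+0.000j S between n1,n3
  Y(R3) = 0.002183+0.000j S between n0,n3
  Y(R4) = 0.0005102+0.000j S between n1,n0
  Y(L1) = 0.000-0.03166j S between n4,n0
  Y(C1) = 0.000+0.04325j S between n0,n2
  Y(R5) = 0.001799+0.000j S between n2,n3
  Y(R6) = 0.003876+0.000j S between n4,n3
  Y(R7) = 0.0005025+0.000j S between n1,n4
  V1: constraint V(n0)−V(n3) = 5.8
Assemble and solve the 5×5 MNA system:
  V(n1)=-182.4-0.7279j  V(n2)=-0.008475+0.2038j  V(n3)=-5.800+0.000j  V(n4)=-0.4780-3.540j
  i(V1)=0.1561+0.01417j

0.1982+0.0008169j A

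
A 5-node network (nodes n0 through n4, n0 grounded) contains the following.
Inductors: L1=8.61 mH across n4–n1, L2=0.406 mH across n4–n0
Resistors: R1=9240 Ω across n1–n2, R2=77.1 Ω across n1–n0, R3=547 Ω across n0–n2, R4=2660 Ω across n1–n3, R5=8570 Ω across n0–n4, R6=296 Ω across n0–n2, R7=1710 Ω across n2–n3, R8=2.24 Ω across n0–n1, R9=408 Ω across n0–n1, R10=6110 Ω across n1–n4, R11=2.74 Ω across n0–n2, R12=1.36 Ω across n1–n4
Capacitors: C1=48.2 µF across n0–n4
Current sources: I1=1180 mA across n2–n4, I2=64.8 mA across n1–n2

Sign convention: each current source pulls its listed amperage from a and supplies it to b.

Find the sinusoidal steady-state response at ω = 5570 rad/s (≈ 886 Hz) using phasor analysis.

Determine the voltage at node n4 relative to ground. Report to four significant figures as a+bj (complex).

Element admittances at ω=5570 rad/s:
  Y(L1) = 0.000-0.02085j S between n4,n1
  Y(R1) = 0.0001082+0.000j S between n1,n2
  Y(R2) = 0.01297+0.000j S between n1,n0
  Y(R3) = 0.001828+0.000j S between n0,n2
  Y(R4) = 0.0003759+0.000j S between n1,n3
  Y(R5) = 0.0001167+0.000j S between n0,n4
  Y(R6) = 0.003378+0.000j S between n0,n2
  Y(R7) = 0.0005848+0.000j S between n2,n3
  Y(C1) = 0.000+0.2685j S between n0,n4
  Y(R8) = 0.4464+0.000j S between n0,n1
  Y(R9) = 0.002451+0.000j S between n0,n1
  Y(L2) = 0.000-0.4422j S between n4,n0
  Y(R10) = 0.0001637+0.000j S between n1,n4
  Y(R11) = 0.3650+0.000j S between n0,n2
  Y(R12) = 0.7353+0.000j S between n1,n4
  I1: injects 1.18 A into n4 (from n2)
  I2: injects 0.0648 A into n2 (from n1)
Assemble and solve the 4×4 MNA system:
  V(n1)=1.733+1.086j  V(n2)=-3.008+0.0009881j  V(n3)=-1.153+0.4256j  V(n4)=2.891+1.802j

2.891+1.802j V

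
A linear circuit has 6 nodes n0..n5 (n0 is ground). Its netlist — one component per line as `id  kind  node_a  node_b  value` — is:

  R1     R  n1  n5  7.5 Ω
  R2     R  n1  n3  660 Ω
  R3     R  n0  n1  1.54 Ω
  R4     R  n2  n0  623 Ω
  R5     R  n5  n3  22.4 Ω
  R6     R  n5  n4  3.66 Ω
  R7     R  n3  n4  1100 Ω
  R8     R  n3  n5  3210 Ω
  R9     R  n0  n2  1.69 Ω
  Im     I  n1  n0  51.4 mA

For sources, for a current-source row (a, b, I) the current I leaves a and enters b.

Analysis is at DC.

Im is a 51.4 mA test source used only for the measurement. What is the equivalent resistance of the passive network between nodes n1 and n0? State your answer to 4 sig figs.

R_eq = 1.540 Ω

Element admittances at DC:
  Y(R1) = 0.1333 S between n1,n5
  Y(R2) = 0.001515 S between n1,n3
  Y(R3) = 0.6494 S between n0,n1
  Y(R4) = 0.001605 S between n2,n0
  Y(R5) = 0.04464 S between n5,n3
  Y(R6) = 0.2732 S between n5,n4
  Y(R7) = 0.0009091 S between n3,n4
  Y(R8) = 0.0003115 S between n3,n5
  Y(R9) = 0.5917 S between n0,n2
  Im: injects 0.0514 A into n0 (from n1)
Assemble and solve the 5×5 MNA system:
  V(n1)=-0.07916  V(n2)=0.000  V(n3)=-0.07916  V(n4)=-0.07916  V(n5)=-0.07916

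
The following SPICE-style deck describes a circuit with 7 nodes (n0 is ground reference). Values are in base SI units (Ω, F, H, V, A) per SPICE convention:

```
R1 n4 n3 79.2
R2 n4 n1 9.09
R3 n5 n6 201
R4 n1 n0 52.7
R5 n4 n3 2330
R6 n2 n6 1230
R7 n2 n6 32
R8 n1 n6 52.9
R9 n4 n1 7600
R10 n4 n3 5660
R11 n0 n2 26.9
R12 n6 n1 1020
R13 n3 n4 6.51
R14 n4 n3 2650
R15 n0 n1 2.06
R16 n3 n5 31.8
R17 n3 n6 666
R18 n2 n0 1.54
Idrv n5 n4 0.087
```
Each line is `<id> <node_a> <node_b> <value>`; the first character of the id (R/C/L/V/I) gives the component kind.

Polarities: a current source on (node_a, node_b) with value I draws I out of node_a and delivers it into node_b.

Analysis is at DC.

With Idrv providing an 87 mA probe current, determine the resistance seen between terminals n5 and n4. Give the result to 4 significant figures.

R_eq = 32.46 Ω

Element admittances at DC:
  Y(R1) = 0.01263 S between n4,n3
  Y(R2) = 0.1100 S between n4,n1
  Y(R3) = 0.004975 S between n5,n6
  Y(R4) = 0.01898 S between n1,n0
  Y(R5) = 0.0004292 S between n4,n3
  Y(R6) = 0.0008130 S between n2,n6
  Y(R7) = 0.03125 S between n2,n6
  Y(R8) = 0.01890 S between n1,n6
  Y(R9) = 0.0001316 S between n4,n1
  Y(R10) = 0.0001767 S between n4,n3
  Y(R11) = 0.03717 S between n0,n2
  Y(R12) = 0.0009804 S between n6,n1
  Y(R13) = 0.1536 S between n3,n4
  Y(R14) = 0.0003774 S between n4,n3
  Y(R15) = 0.4854 S between n0,n1
  Y(R16) = 0.03145 S between n3,n5
  Y(R17) = 0.001502 S between n3,n6
  Y(R18) = 0.6494 S between n2,n0
  Idrv: injects 0.087 A into n4 (from n5)
Assemble and solve the 6×6 MNA system:
  V(n1)=0.01450  V(n2)=-0.01066  V(n3)=-0.3197  V(n4)=0.1267  V(n5)=-2.697  V(n6)=-0.2388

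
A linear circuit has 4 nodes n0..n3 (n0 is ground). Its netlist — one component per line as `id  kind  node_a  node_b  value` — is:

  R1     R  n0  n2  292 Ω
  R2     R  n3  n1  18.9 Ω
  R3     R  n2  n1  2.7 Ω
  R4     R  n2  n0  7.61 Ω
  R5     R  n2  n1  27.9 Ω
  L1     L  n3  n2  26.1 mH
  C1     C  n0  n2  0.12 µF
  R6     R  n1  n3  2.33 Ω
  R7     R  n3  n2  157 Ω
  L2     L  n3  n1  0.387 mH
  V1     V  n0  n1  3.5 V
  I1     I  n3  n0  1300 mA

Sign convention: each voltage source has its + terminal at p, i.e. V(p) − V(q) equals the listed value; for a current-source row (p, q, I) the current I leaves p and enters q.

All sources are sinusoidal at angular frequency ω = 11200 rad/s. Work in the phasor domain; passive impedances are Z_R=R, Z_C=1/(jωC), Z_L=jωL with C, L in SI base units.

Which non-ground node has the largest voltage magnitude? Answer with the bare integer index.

3

Apply KCL at each of the 3 non-ground nodes and solve the resulting linear system.
Node n1: branches {R2, R3, R5, R6, L2, V1} → V_1 = -3.500+0.000j
Node n2: branches {R1, R3, R4, R5, L1, C1, R7} → V_2 = -2.670+0.01313j
Node n3: branches {R2, L1, R6, R7, L2, I1} → V_3 = -5.653-1.038j
Source currents: i(V1)=0.9400-0.001818j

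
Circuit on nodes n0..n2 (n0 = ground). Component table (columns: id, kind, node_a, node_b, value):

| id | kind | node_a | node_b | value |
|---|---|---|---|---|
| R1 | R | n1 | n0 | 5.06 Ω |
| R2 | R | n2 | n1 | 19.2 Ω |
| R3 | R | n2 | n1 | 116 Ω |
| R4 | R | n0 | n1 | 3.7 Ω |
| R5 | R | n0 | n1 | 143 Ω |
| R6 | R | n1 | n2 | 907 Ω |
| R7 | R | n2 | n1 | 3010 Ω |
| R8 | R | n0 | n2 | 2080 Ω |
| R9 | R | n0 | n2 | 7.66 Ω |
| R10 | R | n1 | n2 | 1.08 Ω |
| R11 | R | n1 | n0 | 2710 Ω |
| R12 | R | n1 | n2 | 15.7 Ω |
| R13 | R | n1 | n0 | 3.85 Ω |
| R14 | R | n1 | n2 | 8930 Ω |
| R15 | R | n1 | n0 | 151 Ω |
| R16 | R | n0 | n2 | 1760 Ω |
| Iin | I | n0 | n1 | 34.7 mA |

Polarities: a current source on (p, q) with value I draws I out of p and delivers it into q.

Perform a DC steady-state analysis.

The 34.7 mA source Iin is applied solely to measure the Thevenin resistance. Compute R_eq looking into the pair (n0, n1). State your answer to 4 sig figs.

R_eq = 1.165 Ω

Apply KCL at each of the 2 non-ground nodes and solve the resulting linear system.
Node n1: branches {R1, R2, R3, R4, R5, R6, R7, R10, R11, R12, R13, R14, R15, Iin} → V_1 = 0.04042
Node n2: branches {R2, R3, R6, R7, R8, R9, R10, R12, R14, R16} → V_2 = 0.03592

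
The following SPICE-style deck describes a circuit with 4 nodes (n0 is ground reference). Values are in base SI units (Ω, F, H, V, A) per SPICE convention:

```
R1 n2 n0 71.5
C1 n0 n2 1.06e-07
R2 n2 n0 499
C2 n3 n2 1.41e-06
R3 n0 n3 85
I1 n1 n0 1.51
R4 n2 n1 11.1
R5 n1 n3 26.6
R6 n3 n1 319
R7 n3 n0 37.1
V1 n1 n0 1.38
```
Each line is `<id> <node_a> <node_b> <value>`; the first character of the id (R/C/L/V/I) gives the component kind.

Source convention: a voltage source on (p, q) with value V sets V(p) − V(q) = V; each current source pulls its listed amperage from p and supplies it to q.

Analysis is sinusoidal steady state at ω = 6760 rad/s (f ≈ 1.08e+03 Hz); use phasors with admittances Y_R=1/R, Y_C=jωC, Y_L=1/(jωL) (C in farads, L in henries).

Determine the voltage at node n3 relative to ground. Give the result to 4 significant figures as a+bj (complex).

0.7196+0.05315j V

MNA unknowns: 3 node voltages V₁..V_3 plus 1 source current (V1)
R1: Y=0.01399+0.000j on G[2,0]
C1: Y=0.000+0.0007166j on G[0,2]
R2: Y=0.002004+0.000j on G[2,0]
C2: Y=0.000+0.009532j on G[3,2]
R3: Y=0.01176+0.000j on G[0,3]
I1: z[1]−=1.51, z[0]+=1.51
R4: Y=0.09009+0.000j on G[2,1]
R5: Y=0.03759+0.000j on G[1,3]
R6: Y=0.003135+0.000j on G[3,1]
R7: Y=0.02695+0.000j on G[3,0]
V1: row V1−V0=1.38, i_V1 at 1,0
solve → V1=1.380+0.000j, V2=1.163-0.04766j, V3=0.7196+0.05315j
aux → i_V1=-1.556-0.002129j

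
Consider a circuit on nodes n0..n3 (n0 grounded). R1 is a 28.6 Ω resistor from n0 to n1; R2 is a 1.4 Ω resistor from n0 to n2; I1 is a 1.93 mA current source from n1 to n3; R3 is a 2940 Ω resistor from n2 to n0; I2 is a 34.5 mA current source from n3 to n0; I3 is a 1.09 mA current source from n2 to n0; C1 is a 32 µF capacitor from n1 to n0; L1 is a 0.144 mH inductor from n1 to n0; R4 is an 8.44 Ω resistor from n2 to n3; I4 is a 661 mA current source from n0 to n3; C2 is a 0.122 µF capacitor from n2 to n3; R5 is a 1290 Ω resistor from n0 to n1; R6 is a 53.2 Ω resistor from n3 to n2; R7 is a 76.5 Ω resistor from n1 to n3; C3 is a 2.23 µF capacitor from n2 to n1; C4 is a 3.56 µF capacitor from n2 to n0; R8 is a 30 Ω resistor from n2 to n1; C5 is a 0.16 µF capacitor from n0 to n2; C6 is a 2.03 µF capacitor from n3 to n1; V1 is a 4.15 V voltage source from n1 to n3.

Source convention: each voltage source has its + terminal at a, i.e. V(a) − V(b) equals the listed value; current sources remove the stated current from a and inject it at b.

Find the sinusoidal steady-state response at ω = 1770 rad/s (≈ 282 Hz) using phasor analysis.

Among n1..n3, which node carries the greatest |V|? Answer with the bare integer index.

Apply KCL at each of the 3 non-ground nodes and solve the resulting linear system.
Node n1: branches {R1, I1, C1, L1, R5, R7, C3, R8, C6, V1} → V_1 = 0.01276+0.2805j
Node n2: branches {R2, R3, I3, R4, C2, R6, C3, C4, R8, C5} → V_2 = -0.6429+0.06092j
Node n3: branches {I1, I2, R4, I4, C2, R6, R7, C6, V1} → V_3 = -4.137+0.2805j
Source currents: i(V1)=-1.162+0.01448j

3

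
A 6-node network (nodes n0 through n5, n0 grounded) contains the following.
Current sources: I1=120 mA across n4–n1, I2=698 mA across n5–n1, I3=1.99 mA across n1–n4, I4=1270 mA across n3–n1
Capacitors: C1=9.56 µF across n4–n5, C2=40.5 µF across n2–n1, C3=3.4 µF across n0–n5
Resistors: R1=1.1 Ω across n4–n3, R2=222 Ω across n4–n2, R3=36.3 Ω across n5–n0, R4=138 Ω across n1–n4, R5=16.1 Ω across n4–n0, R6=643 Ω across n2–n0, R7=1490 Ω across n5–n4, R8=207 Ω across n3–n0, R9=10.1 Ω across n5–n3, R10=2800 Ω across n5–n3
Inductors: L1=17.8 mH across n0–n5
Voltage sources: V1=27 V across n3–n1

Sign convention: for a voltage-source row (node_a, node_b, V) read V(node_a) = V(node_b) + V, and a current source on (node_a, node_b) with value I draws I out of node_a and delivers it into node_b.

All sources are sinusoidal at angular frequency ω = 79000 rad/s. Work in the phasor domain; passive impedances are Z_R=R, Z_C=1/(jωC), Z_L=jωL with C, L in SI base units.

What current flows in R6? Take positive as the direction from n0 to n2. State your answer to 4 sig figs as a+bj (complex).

MNA unknowns: 5 node voltages V₁..V_5 plus 1 source current (V1)
I1: z[4]−=0.12, z[1]+=0.12
C1: Y=0.000+0.7552j on G[4,5]
R1: Y=0.9091+0.000j on G[4,3]
L1: Y=0.000-0.0007111j on G[0,5]
R2: Y=0.004505+0.000j on G[4,2]
I2: z[5]−=0.698, z[1]+=0.698
R3: Y=0.02755+0.000j on G[5,0]
R4: Y=0.007246+0.000j on G[1,4]
I3: z[1]−=0.00199, z[4]+=0.00199
I4: z[3]−=1.27, z[1]+=1.27
R5: Y=0.06211+0.000j on G[4,0]
R6: Y=0.001555+0.000j on G[2,0]
C2: Y=0.000+3.200j on G[2,1]
R7: Y=0.0006711+0.000j on G[5,4]
C3: Y=0.000+0.2686j on G[0,5]
R8: Y=0.004831+0.000j on G[3,0]
R9: Y=0.09901+0.000j on G[5,3]
R10: Y=0.0003571+0.000j on G[5,3]
V1: row V3−V1=27, i_V1 at 3,1
solve → V1=-25.51-0.7048j, V2=-25.51-0.7536j, V3=1.489-0.7048j, V4=0.3624-0.7843j, V5=0.2006-0.01658j
aux → i_V1=-2.430-0.0004581j

0.03967+0.001172j A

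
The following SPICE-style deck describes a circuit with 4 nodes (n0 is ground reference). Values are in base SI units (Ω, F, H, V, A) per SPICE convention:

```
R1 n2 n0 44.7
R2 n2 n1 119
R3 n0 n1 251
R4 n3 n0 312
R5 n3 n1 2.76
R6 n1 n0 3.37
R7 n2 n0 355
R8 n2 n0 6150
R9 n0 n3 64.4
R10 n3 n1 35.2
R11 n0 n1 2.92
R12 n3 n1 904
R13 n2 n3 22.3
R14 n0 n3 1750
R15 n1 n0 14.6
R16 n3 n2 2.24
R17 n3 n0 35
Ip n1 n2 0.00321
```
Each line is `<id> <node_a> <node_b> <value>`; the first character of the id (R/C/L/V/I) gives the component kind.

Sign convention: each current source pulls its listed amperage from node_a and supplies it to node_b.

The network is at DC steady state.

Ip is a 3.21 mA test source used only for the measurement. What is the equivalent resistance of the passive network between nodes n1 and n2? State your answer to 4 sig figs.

R_eq = 3.809 Ω

Element admittances at DC:
  Y(R1) = 0.02237 S between n2,n0
  Y(R2) = 0.008403 S between n2,n1
  Y(R3) = 0.003984 S between n0,n1
  Y(R4) = 0.003205 S between n3,n0
  Y(R5) = 0.3623 S between n3,n1
  Y(R6) = 0.2967 S between n1,n0
  Y(R7) = 0.002817 S between n2,n0
  Y(R8) = 0.0001626 S between n2,n0
  Y(R9) = 0.01553 S between n0,n3
  Y(R10) = 0.02841 S between n3,n1
  Y(R11) = 0.3425 S between n0,n1
  Y(R12) = 0.001106 S between n3,n1
  Y(R13) = 0.04484 S between n2,n3
  Y(R14) = 0.0005714 S between n0,n3
  Y(R15) = 0.06849 S between n1,n0
  Y(R16) = 0.4464 S between n3,n2
  Y(R17) = 0.02857 S between n3,n0
  Ip: injects 0.00321 A into n2 (from n1)
Assemble and solve the 3×3 MNA system:
  V(n1)=-0.0007910  V(n2)=0.01144  V(n3)=0.005702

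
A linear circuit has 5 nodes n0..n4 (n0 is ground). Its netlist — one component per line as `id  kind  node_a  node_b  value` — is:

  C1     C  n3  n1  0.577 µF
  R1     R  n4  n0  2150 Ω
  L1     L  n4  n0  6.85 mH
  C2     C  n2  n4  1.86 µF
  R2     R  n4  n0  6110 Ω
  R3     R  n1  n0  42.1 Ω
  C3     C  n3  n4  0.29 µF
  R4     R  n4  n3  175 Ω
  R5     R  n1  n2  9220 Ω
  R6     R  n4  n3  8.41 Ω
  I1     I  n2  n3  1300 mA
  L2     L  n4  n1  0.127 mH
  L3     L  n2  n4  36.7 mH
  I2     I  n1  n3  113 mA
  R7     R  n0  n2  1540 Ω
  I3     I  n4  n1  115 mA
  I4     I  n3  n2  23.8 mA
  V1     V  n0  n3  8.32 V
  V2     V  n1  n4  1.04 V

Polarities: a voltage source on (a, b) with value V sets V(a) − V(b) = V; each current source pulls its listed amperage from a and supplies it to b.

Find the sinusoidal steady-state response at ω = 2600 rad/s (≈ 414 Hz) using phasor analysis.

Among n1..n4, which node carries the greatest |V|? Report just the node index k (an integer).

Apply KCL at each of the 4 non-ground nodes and solve the resulting linear system.
Node n1: branches {C1, R3, R5, L2, I2, I3, V2} → V_1 = -13.60-4.453j
Node n2: branches {C2, R5, I1, L3, R7, I4} → V_2 = -44.74-224.8j
Node n3: branches {C1, C3, R4, R6, I1, I2, I4, V1} → V_3 = -8.320+0.000j
Node n4: branches {R1, L1, C2, R2, C3, R4, R6, L2, L3, I3, V2} → V_4 = -14.64-4.453j
Source currents: i(V1)=-0.6114+0.5676j, i(V2)=0.3150+3.239j

2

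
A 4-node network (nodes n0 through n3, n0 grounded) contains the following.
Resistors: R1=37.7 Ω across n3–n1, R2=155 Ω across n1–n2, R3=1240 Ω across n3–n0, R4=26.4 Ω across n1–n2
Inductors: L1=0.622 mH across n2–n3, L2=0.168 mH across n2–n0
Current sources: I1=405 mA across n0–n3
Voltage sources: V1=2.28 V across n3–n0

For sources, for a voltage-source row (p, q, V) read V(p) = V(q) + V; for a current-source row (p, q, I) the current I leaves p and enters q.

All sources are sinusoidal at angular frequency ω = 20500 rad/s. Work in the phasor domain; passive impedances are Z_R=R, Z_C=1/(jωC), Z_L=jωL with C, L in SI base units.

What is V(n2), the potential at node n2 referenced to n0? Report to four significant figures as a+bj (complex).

0.4885+0.08062j V

Apply KCL at each of the 3 non-ground nodes and solve the resulting linear system.
Node n1: branches {R1, R2, R4} → V_1 = 1.159+0.05044j
Node n2: branches {L1, R2, L2, R4} → V_2 = 0.4885+0.08062j
Node n3: branches {R1, L1, R3, I1, V1} → V_3 = 2.280+0.000j
Source currents: i(V1)=0.3798+0.1418j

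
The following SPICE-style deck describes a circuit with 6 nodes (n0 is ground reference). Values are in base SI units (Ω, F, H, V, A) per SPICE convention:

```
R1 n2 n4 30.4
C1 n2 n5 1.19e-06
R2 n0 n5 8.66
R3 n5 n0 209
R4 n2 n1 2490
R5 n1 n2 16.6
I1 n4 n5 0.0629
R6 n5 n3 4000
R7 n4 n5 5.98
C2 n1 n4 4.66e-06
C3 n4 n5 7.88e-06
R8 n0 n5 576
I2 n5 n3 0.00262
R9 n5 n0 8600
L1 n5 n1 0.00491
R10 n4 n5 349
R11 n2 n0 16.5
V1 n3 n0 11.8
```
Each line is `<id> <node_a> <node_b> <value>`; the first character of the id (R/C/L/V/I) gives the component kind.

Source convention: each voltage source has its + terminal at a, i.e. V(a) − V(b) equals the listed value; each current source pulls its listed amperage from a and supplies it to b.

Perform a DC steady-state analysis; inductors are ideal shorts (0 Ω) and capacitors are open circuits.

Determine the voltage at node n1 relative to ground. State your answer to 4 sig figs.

Apply KCL at each of the 5 non-ground nodes and solve the resulting linear system.
Node n1: branches {R4, R5, C2, L1} → V_1 = 0.02831
Node n2: branches {R1, C1, R4, R5, R11} → V_2 = -0.05172
Node n3: branches {R6, I2, V1} → V_3 = 11.80
Node n4: branches {R1, I1, R7, C2, C3, R10} → V_4 = -0.2945
Node n5: branches {C1, R2, R3, I1, R6, R7, C3, R8, I2, R9, L1, R10} → V_5 = 0.02831
Source currents: i(L1)=0.004853, i(V1)=-0.0003229

0.02831 V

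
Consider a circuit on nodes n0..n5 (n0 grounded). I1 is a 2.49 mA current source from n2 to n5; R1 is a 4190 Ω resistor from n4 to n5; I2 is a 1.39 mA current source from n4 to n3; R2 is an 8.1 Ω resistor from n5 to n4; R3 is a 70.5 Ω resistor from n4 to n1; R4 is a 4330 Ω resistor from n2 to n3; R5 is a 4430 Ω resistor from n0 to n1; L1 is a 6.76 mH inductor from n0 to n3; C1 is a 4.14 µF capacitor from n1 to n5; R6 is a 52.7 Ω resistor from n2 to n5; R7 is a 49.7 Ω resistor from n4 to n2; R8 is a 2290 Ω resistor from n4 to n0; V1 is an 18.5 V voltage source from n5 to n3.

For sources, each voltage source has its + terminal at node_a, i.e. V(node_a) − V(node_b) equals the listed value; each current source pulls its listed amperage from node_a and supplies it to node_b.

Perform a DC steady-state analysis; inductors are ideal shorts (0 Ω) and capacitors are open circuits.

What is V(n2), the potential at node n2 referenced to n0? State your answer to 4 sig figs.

18.26 V

MNA unknowns: 5 node voltages V₁..V_5 plus 2 source currents (L1, V1)
I1: z[2]−=0.00249, z[5]+=0.00249
R1: Y=0.0002387 on G[4,5]
I2: z[4]−=0.00139, z[3]+=0.00139
R2: Y=0.1235 on G[5,4]
R3: Y=0.01418 on G[4,1]
R4: Y=0.0002309 on G[2,3]
R5: Y=0.0002257 on G[0,1]
L1: row V0−V3=0, i_L1 at 0,3
C1: Y=0.000 on G[1,5]
R6: Y=0.01898 on G[2,5]
R7: Y=0.02012 on G[4,2]
R8: Y=0.0004367 on G[4,0]
V1: row V5−V3=18.5, i_V1 at 5,3
solve → V1=18.09, V2=18.26, V3=0.000, V4=18.37, V5=18.50
aux → i_L1=0.01211, i_V1=-0.01771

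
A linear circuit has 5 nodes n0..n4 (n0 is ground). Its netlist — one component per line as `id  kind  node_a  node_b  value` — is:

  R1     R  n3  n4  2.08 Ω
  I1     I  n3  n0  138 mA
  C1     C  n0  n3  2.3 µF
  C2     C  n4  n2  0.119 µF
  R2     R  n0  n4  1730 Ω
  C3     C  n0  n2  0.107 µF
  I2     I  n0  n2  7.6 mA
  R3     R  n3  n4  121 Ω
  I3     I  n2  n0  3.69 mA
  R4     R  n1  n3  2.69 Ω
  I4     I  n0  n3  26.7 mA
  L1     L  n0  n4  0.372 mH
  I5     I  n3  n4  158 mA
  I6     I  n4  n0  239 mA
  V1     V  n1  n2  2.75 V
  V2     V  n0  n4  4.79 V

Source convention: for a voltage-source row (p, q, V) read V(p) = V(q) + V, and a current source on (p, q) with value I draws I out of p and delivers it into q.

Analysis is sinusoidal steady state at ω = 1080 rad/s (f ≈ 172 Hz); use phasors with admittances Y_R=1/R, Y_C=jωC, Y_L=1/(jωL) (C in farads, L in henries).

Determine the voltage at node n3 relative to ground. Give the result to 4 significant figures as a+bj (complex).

-5.333+0.02986j V

MNA unknowns: 4 node voltages V₁..V_4 plus 2 source currents (V1, V2)
R1: Y=0.4808+0.000j on G[3,4]
I1: z[3]−=0.138, z[0]+=0.138
C1: Y=0.000+0.002484j on G[0,3]
C2: Y=0.000+0.0001285j on G[4,2]
R2: Y=0.0005780+0.000j on G[0,4]
C3: Y=0.000+0.0001156j on G[0,2]
I2: z[0]−=0.0076, z[2]+=0.0076
R3: Y=0.008264+0.000j on G[3,4]
I3: z[2]−=0.00369, z[0]+=0.00369
R4: Y=0.3717+0.000j on G[1,3]
I4: z[0]−=0.0267, z[3]+=0.0267
L1: Y=0.000-2.489j on G[0,4]
I5: z[3]−=0.158, z[4]+=0.158
I6: z[4]−=0.239, z[0]+=0.239
V1: row V1−V2=2.75, i_V1 at 1,2
V2: row V0−V4=4.79, i_V2 at 0,4
solve → V1=-5.322+0.03350j, V2=-8.072+0.03350j, V3=-5.333+0.02986j, V4=-4.790+0.000j
aux → i_V1=-0.003918-0.001355j, i_V2=0.3435+11.91j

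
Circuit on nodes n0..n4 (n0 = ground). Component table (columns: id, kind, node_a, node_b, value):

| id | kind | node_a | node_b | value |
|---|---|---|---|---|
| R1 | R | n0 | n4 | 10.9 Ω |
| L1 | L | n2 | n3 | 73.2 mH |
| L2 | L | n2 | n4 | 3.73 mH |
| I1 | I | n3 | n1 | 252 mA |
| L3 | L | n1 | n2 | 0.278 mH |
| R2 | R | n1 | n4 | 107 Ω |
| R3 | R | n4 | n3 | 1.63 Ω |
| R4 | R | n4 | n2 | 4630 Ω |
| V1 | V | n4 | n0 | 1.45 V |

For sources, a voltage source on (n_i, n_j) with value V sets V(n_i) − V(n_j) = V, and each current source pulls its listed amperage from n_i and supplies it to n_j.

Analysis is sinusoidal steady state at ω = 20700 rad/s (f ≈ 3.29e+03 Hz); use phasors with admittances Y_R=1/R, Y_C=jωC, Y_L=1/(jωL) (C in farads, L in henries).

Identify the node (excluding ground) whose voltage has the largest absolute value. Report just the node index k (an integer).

1

Element admittances at ω=20700 rad/s:
  Y(R1) = 0.09174+0.000j S between n0,n4
  Y(L1) = 0.000-0.0006600j S between n2,n3
  Y(L2) = 0.000-0.01295j S between n2,n4
  I1: injects 0.252 A into n1 (from n3)
  Y(L3) = 0.000-0.1738j S between n1,n2
  Y(R2) = 0.009346+0.000j S between n1,n4
  Y(R3) = 0.6135+0.000j S between n4,n3
  Y(R4) = 0.0002160+0.000j S between n4,n2
  V1: constraint V(n4)−V(n0) = 1.45
Assemble and solve the 5×5 MNA system:
  V(n1)=11.04+12.72j  V(n2)=10.35+11.79j  V(n3)=1.052-0.01001j  V(n4)=1.450+0.000j
  i(V1)=-0.1330+0.000j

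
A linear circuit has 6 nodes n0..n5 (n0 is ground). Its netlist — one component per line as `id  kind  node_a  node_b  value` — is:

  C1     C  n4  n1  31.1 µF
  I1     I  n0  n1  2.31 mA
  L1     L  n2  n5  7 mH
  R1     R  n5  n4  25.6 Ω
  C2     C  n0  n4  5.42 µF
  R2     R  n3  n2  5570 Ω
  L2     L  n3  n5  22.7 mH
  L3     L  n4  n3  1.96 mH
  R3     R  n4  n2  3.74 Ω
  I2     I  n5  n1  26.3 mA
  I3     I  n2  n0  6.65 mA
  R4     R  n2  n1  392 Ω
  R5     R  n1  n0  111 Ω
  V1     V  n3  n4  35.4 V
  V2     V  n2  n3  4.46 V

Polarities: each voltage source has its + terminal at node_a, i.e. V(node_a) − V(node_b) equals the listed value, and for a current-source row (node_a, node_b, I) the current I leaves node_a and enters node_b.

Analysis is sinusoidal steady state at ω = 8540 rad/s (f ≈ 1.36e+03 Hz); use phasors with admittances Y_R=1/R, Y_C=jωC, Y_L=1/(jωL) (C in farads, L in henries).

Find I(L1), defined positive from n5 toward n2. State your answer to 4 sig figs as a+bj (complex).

Apply KCL at each of the 5 non-ground nodes and solve the resulting linear system.
Node n1: branches {C1, I1, I2, R4, R5} → V_1 = 0.09060-0.3759j
Node n2: branches {L1, R2, R3, I3, R4, V2} → V_2 = 39.93+0.1114j
Node n3: branches {R2, L2, L3, V1, V2} → V_3 = 35.47+0.1114j
Node n4: branches {C1, R1, C2, L3, R3, V1} → V_4 = 0.07317+0.1114j
Node n5: branches {L1, R1, L2, I2} → V_5 = 8.833-16.72j
Source currents: i(V1)=-11.13+2.771j, i(V2)=-11.05+0.5190j

-0.2816+0.5202j A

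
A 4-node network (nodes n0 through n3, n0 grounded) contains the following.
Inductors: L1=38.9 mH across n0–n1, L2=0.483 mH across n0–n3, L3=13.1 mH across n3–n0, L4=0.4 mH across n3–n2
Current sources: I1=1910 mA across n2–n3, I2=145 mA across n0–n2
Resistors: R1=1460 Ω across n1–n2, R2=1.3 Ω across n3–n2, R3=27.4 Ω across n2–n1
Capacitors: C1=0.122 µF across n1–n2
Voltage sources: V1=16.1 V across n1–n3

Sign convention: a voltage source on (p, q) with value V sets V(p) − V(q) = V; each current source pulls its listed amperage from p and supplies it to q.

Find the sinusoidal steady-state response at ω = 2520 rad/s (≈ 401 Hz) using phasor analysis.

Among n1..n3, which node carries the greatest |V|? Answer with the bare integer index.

Element admittances at ω=2520 rad/s:
  Y(L1) = 0.000-0.01020j S between n0,n1
  I1: injects 1.91 A into n3 (from n2)
  Y(L2) = 0.000-0.8216j S between n0,n3
  I2: injects 0.145 A into n2 (from n0)
  Y(L3) = 0.000-0.03029j S between n3,n0
  Y(R1) = 0.0006849+0.000j S between n1,n2
  Y(C1) = 0.000+0.0003074j S between n1,n2
  Y(L4) = 0.000-0.9921j S between n3,n2
  Y(R2) = 0.7692+0.000j S between n3,n2
  Y(R3) = 0.03650+0.000j S between n2,n1
  V1: constraint V(n1)−V(n3) = 16.1
Assemble and solve the 4×4 MNA system:
  V(n1)=15.91+0.1682j  V(n2)=-0.7692-0.5373j  V(n3)=-0.1905+0.1682j
  i(V1)=-0.6216+0.1309j

1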